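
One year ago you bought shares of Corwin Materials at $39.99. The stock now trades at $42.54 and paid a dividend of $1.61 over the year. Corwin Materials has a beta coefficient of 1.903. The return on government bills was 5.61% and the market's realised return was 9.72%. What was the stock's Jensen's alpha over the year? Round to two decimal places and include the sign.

-3.03%

Realised HPR = (P1 + D1 − P0) / P0 = (42.54 + 1.61 − 39.99) / 39.99 = 4.16 / 39.99 = 10.4026%
MRP = 9.72% − 5.61% = 4.11%
CAPM required = R_f + β·MRP = 5.61% + 1.903 × 4.11% = 13.43133%
α = realised − required = 10.4026% − 13.43133% = -3.03%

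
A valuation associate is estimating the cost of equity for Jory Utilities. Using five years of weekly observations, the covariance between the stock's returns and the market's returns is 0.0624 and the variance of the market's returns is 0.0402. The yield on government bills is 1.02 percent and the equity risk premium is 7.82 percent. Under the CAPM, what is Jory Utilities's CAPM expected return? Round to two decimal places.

β = Cov(R_i, R_m) / Var(R_m) = 0.0624 / 0.0402 = 1.5522
E(R) = R_f + β × MRP = 1.02% + 1.5522 × 7.82% = 13.16%

13.16%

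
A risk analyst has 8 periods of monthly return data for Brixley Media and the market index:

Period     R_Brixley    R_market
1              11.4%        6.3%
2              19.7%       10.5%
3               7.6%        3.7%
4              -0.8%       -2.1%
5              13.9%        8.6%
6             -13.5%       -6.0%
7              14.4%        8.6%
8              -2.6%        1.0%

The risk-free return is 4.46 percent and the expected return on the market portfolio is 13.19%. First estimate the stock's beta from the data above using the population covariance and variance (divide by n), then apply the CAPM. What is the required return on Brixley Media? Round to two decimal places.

Mean R_i = (11.4 + 19.7 + 7.6 − 0.8 + 13.9 − 13.5 + 14.4 − 2.6) / 8 = 6.2625%
Mean R_m = (6.3 + 10.5 + 3.7 − 2.1 + 8.6 − 6.0 + 8.6 + 1.0) / 8 = 3.8250%
Σ(R_i − R̄_i)(R_m − R̄_m) = 438.6175  ⇒  Cov = 438.6175 / 8 = 54.8272
Σ(R_m − R̄_m)² = 235.9150  ⇒  Var(R_m) = 235.9150 / 8 = 29.4894
β = Cov / Var(R_m) = 54.8272 / 29.4894 = 1.8592
MRP = 13.19% − 4.46% = 8.73%
E(R) = R_f + β × MRP = 4.46% + 1.8592 × 8.73% = 20.69%

20.69%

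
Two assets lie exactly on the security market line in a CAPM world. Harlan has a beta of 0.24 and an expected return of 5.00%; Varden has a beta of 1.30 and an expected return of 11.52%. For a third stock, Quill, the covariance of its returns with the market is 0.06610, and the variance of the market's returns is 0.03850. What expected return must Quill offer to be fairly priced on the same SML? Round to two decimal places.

14.08%

MRP = (11.52% − 5.00%) / (1.30 − 0.24) = 6.1509%
R_f = 5.00% − 0.24 × 6.1509% = 3.5238%
β_Quill = Cov / Var(R_m) = 0.06610 / 0.03850 = 1.7169
E(R_Quill) = R_f + β × MRP = 3.5238% + 1.7169 × 6.1509% = 14.08%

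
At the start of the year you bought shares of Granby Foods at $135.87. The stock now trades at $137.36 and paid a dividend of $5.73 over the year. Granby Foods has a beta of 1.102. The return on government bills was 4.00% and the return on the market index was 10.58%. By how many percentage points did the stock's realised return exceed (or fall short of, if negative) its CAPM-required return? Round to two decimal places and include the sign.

Realised HPR = (P1 + D1 − P0) / P0 = (137.36 + 5.73 − 135.87) / 135.87 = 7.22 / 135.87 = 5.3139%
MRP = 10.58% − 4.00% = 6.58%
CAPM required = R_f + β·MRP = 4.00% + 1.102 × 6.58% = 11.25116%
α = realised − required = 5.3139% − 11.25116% = -5.94%

-5.94%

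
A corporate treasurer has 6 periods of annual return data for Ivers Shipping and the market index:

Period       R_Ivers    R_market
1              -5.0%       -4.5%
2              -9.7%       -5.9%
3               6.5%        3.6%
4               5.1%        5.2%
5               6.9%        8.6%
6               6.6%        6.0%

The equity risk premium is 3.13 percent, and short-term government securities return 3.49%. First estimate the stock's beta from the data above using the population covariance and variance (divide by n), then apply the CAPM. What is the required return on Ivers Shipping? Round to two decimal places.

7.14%

Mean R_i = (-5.0 − 9.7 + 6.5 + 5.1 + 6.9 + 6.6) / 6 = 1.7333%
Mean R_m = (-4.5 − 5.9 + 3.6 + 5.2 + 8.6 + 6.0) / 6 = 2.1667%
Σ(R_i − R̄_i)(R_m − R̄_m) = 206.0567  ⇒  Cov = 206.0567 / 6 = 34.3428
Σ(R_m − R̄_m)² = 176.8533  ⇒  Var(R_m) = 176.8533 / 6 = 29.4756
β = Cov / Var(R_m) = 34.3428 / 29.4756 = 1.1651
E(R) = R_f + β × MRP = 3.49% + 1.1651 × 3.13% = 7.14%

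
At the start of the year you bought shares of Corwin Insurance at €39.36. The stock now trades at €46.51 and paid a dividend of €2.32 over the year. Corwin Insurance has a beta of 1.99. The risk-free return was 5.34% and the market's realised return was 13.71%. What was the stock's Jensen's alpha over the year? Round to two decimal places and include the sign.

+2.06%

Realised HPR = (P1 + D1 − P0) / P0 = (46.51 + 2.32 − 39.36) / 39.36 = 9.47 / 39.36 = 24.0600%
MRP = 13.71% − 5.34% = 8.37%
CAPM required = R_f + β·MRP = 5.34% + 1.99 × 8.37% = 21.9963%
α = realised − required = 24.0600% − 21.9963% = +2.06%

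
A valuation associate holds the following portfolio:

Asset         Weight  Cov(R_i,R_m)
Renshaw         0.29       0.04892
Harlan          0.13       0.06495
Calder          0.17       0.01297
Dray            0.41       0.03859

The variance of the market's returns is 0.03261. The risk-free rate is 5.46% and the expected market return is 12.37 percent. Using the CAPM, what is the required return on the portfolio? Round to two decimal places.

14.08%

β_Renshaw = 0.04892 / 0.03261 = 1.5002
β_Harlan = 0.06495 / 0.03261 = 1.9917
β_Calder = 0.01297 / 0.03261 = 0.3977
β_Dray = 0.03859 / 0.03261 = 1.1834
β_P = Σ w_i β_i = 0.29×1.5002 + 0.13×1.9917 + 0.17×0.3977 + 0.41×1.1834 = 1.2468
MRP = 12.37% − 5.46% = 6.91%
E(R_P) = R_f + β_P × MRP = 5.46% + 1.2468 × 6.91% = 14.08%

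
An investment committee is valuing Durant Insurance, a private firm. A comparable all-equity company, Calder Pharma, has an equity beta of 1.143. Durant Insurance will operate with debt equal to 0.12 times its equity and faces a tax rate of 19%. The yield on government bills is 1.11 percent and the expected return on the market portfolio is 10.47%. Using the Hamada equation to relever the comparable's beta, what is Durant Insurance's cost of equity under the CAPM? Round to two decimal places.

12.85%

β_L = β_U × [1 + (1 − t)(D/E)] = 1.143 × [1 + (1 − 0.19) × 0.12]
    = 1.143 × [1 + 0.81 × 0.12] = 1.143 × 1.0972 = 1.2541
MRP = 10.47% − 1.11% = 9.36%
E(R) = R_f + β_L × MRP = 1.11% + 1.2541 × 9.36% = 12.85%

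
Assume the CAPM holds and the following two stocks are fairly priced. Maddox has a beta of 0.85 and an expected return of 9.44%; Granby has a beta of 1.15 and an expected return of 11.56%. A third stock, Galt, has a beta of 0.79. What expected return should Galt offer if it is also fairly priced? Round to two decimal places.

9.02%

MRP (SML slope) = (11.56% − 9.44%) / (1.15 − 0.85) = 2.12% / 0.30 = 7.0667%
R_f (intercept) = 9.44% − 0.85 × 7.0667% = 3.4333%
E(R_Galt) = R_f + β × MRP = 3.4333% + 0.79 × 7.0667% = 9.02%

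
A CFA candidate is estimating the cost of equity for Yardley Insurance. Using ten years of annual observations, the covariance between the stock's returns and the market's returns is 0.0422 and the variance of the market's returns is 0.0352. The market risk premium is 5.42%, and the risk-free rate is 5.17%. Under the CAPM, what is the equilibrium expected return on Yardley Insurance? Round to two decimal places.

11.67%

β = Cov(R_i, R_m) / Var(R_m) = 0.0422 / 0.0352 = 1.1989
E(R) = R_f + β × MRP = 5.17% + 1.1989 × 5.42% = 11.67%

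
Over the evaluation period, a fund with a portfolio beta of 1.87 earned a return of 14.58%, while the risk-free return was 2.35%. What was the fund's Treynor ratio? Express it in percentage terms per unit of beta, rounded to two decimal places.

6.54%

Treynor = (R_P − R_f) / β_P = (14.58% − 2.35%) / 1.8700 = 12.23% / 1.8700 = 6.54%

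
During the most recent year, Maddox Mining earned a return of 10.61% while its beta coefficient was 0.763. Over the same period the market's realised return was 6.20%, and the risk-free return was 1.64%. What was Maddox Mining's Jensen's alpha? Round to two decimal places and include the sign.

+5.49%

Market excess return = 6.20% − 1.64% = 4.56%
CAPM benchmark = R_f + β(R_m − R_f) = 1.64% + 0.763 × 4.56% = 5.11928%
α = actual − benchmark = 10.61% − 5.11928% = +5.49%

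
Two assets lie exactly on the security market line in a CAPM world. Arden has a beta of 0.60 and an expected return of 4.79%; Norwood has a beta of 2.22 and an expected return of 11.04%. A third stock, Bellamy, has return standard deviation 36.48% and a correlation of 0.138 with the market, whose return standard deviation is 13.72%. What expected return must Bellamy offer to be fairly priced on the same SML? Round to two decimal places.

MRP = (11.04% − 4.79%) / (2.22 − 0.60) = 3.8580%
R_f = 4.79% − 0.60 × 3.8580% = 2.4752%
β_Bellamy = ρ·σ_i/σ_m = 0.138 × 36.48 / 13.72 = 0.3669
E(R_Bellamy) = R_f + β × MRP = 2.4752% + 0.3669 × 3.8580% = 3.89%

3.89%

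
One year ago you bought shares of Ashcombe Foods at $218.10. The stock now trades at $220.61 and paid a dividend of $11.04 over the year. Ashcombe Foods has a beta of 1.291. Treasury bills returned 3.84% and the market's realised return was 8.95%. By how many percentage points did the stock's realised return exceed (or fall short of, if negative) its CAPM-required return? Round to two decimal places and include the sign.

Realised HPR = (P1 + D1 − P0) / P0 = (220.61 + 11.04 − 218.10) / 218.10 = 13.55 / 218.10 = 6.2127%
MRP = 8.95% − 3.84% = 5.11%
CAPM required = R_f + β·MRP = 3.84% + 1.291 × 5.11% = 10.43701%
α = realised − required = 6.2127% − 10.43701% = -4.22%

-4.22%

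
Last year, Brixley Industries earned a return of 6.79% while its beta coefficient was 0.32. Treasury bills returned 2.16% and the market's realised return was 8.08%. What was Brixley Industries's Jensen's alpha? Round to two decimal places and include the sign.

+2.74%

Market excess return = 8.08% − 2.16% = 5.92%
CAPM benchmark = R_f + β(R_m − R_f) = 2.16% + 0.32 × 5.92% = 4.0544%
α = actual − benchmark = 6.79% − 4.0544% = +2.74%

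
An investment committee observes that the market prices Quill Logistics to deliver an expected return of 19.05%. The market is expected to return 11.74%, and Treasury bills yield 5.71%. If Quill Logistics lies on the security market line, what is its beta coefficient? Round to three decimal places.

MRP = 11.74% − 5.71% = 6.03%
β = (E(R) − R_f) / MRP = (19.05% − 5.71%) / 6.03% = 13.34% / 6.03% = 2.212

2.212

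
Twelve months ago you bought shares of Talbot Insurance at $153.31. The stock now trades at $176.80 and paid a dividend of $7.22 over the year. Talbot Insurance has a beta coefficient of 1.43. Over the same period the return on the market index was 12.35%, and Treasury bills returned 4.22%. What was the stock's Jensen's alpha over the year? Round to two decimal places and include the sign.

Realised HPR = (P1 + D1 − P0) / P0 = (176.80 + 7.22 − 153.31) / 153.31 = 30.71 / 153.31 = 20.0313%
MRP = 12.35% − 4.22% = 8.13%
CAPM required = R_f + β·MRP = 4.22% + 1.43 × 8.13% = 15.8459%
α = realised − required = 20.0313% − 15.8459% = +4.19%

+4.19%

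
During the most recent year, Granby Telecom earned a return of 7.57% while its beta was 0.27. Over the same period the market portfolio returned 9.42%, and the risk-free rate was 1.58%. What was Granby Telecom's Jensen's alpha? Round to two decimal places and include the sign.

Market excess return = 9.42% − 1.58% = 7.84%
CAPM benchmark = R_f + β(R_m − R_f) = 1.58% + 0.27 × 7.84% = 3.6968%
α = actual − benchmark = 7.57% − 3.6968% = +3.87%

+3.87%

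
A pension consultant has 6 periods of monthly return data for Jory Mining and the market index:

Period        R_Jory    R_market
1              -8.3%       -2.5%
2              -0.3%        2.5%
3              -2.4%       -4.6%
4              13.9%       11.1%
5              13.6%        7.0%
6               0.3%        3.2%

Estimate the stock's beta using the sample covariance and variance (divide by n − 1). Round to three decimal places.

1.384

Mean R_i = (-8.3 − 0.3 − 2.4 + 13.9 + 13.6 + 0.3) / 6 = 2.8000%
Mean R_m = (-2.5 + 2.5 − 4.6 + 11.1 + 7.0 + 3.2) / 6 = 2.7833%
Σ(R_i − R̄_i)(R_m − R̄_m) = 234.7300  ⇒  Cov = 234.7300 / 5 = 46.9460
Σ(R_m − R̄_m)² = 169.6283  ⇒  Var(R_m) = 169.6283 / 5 = 33.9257
β = Cov / Var(R_m) = 46.9460 / 33.9257 = 1.3838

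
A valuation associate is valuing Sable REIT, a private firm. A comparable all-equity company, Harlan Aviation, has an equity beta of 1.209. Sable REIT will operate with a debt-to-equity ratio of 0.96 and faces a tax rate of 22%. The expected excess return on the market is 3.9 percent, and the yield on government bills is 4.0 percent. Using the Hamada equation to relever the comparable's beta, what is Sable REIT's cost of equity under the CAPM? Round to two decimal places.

12.25%

β_L = β_U × [1 + (1 − t)(D/E)] = 1.209 × [1 + (1 − 0.22) × 0.96]
    = 1.209 × [1 + 0.78 × 0.96] = 1.209 × 1.7488 = 2.1143
E(R) = R_f + β_L × MRP = 4.0% + 2.1143 × 3.9% = 12.25%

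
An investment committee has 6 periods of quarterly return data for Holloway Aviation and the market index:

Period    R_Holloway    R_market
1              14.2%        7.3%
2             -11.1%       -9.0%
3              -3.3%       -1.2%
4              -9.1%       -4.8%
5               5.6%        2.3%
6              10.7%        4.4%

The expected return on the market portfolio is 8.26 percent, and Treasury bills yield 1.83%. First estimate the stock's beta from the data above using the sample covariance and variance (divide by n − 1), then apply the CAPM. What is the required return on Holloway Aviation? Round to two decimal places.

12.79%

Mean R_i = (14.2 − 11.1 − 3.3 − 9.1 + 5.6 + 10.7) / 6 = 1.1667%
Mean R_m = (7.3 − 9.0 − 1.2 − 4.8 + 2.3 + 4.4) / 6 = -0.1667%
Σ(R_i − R̄_i)(R_m − R̄_m) = 312.3267  ⇒  Cov = 312.3267 / 5 = 62.4653
Σ(R_m − R̄_m)² = 183.2533  ⇒  Var(R_m) = 183.2533 / 5 = 36.6507
β = Cov / Var(R_m) = 62.4653 / 36.6507 = 1.7043
MRP = 8.26% − 1.83% = 6.43%
E(R) = R_f + β × MRP = 1.83% + 1.7043 × 6.43% = 12.79%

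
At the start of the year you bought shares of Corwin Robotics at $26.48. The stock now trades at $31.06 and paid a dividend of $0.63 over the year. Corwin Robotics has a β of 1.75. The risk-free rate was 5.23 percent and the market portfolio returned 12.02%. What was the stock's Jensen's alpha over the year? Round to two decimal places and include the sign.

+2.56%

Realised HPR = (P1 + D1 − P0) / P0 = (31.06 + 0.63 − 26.48) / 26.48 = 5.21 / 26.48 = 19.6752%
MRP = 12.02% − 5.23% = 6.79%
CAPM required = R_f + β·MRP = 5.23% + 1.75 × 6.79% = 17.1125%
α = realised − required = 19.6752% − 17.1125% = +2.56%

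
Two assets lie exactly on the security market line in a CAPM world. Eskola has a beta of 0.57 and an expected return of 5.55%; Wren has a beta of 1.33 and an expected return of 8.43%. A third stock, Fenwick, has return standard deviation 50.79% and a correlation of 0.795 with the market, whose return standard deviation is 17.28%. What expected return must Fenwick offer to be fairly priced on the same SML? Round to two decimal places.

12.24%

MRP = (8.43% − 5.55%) / (1.33 − 0.57) = 3.7895%
R_f = 5.55% − 0.57 × 3.7895% = 3.3900%
β_Fenwick = ρ·σ_i/σ_m = 0.795 × 50.79 / 17.28 = 2.3367
E(R_Fenwick) = R_f + β × MRP = 3.3900% + 2.3367 × 3.7895% = 12.24%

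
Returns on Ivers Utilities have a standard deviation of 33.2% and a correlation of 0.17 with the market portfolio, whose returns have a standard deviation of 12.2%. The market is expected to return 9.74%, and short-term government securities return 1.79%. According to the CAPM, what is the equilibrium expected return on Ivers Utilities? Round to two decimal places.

β = ρ × σ_i / σ_m = 0.17 × 33.2% / 12.2% = 0.4626
MRP = 9.74% − 1.79% = 7.95%
E(R) = 1.79% + 0.4626 × 7.95% = 5.47%

5.47%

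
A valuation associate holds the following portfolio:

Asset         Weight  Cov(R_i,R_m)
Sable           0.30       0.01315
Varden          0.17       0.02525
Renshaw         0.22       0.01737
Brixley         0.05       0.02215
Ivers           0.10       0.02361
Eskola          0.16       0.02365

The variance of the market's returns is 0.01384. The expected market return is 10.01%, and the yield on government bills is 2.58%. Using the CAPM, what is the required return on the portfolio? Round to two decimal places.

β_Sable = 0.01315 / 0.01384 = 0.9501
β_Varden = 0.02525 / 0.01384 = 1.8244
β_Renshaw = 0.01737 / 0.01384 = 1.2551
β_Brixley = 0.02215 / 0.01384 = 1.6004
β_Ivers = 0.02361 / 0.01384 = 1.7059
β_Eskola = 0.02365 / 0.01384 = 1.7088
β_P = Σ w_i β_i = 0.30×0.9501 + 0.17×1.8244 + 0.22×1.2551 + 0.05×1.6004 + 0.10×1.7059 + 0.16×1.7088 = 1.3953
MRP = 10.01% − 2.58% = 7.43%
E(R_P) = R_f + β_P × MRP = 2.58% + 1.3953 × 7.43% = 12.95%

12.95%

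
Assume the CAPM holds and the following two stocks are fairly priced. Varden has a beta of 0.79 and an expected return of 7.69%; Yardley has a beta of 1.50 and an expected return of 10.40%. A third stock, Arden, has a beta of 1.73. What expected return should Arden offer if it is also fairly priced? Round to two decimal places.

MRP (SML slope) = (10.40% − 7.69%) / (1.50 − 0.79) = 2.71% / 0.71 = 3.8169%
R_f (intercept) = 7.69% − 0.79 × 3.8169% = 4.6746%
E(R_Arden) = R_f + β × MRP = 4.6746% + 1.73 × 3.8169% = 11.28%

11.28%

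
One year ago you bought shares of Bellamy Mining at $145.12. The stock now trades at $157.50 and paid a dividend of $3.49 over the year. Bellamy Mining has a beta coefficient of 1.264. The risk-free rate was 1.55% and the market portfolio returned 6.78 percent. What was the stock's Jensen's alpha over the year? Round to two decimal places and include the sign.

Realised HPR = (P1 + D1 − P0) / P0 = (157.50 + 3.49 − 145.12) / 145.12 = 15.87 / 145.12 = 10.9358%
MRP = 6.78% − 1.55% = 5.23%
CAPM required = R_f + β·MRP = 1.55% + 1.264 × 5.23% = 8.16072%
α = realised − required = 10.9358% − 8.16072% = +2.78%

+2.78%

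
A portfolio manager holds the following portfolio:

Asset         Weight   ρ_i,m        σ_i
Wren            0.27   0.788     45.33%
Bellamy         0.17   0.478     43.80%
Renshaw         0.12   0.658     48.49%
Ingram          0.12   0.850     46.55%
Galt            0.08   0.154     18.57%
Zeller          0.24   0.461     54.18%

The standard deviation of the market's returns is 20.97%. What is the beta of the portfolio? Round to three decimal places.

1.335

β_Wren = 0.788 × 45.33% / 20.97% = 1.7034
β_Bellamy = 0.478 × 43.80% / 20.97% = 0.9984
β_Renshaw = 0.658 × 48.49% / 20.97% = 1.5215
β_Ingram = 0.850 × 46.55% / 20.97% = 1.8869
β_Galt = 0.154 × 18.57% / 20.97% = 0.1364
β_Zeller = 0.461 × 54.18% / 20.97% = 1.1911
β_P = Σ w_i β_i = 0.27×1.7034 + 0.17×0.9984 + 0.12×1.5215 + 0.12×1.8869 + 0.08×0.1364 + 0.24×1.1911 = 1.3354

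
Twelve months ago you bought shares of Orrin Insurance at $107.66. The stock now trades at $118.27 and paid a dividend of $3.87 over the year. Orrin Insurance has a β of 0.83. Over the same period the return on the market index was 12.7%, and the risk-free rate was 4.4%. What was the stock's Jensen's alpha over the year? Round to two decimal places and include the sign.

+2.16%

Realised HPR = (P1 + D1 − P0) / P0 = (118.27 + 3.87 − 107.66) / 107.66 = 14.48 / 107.66 = 13.4497%
MRP = 12.7% − 4.4% = 8.30%
CAPM required = R_f + β·MRP = 4.4% + 0.83 × 8.3% = 11.2890%
α = realised − required = 13.4497% − 11.2890% = +2.16%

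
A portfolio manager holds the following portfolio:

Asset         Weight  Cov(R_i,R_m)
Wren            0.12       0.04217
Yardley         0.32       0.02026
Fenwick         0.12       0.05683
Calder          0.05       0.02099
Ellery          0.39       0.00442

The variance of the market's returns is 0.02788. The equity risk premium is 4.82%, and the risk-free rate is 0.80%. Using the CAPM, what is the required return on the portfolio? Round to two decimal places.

β_Wren = 0.04217 / 0.02788 = 1.5126
β_Yardley = 0.02026 / 0.02788 = 0.7267
β_Fenwick = 0.05683 / 0.02788 = 2.0384
β_Calder = 0.02099 / 0.02788 = 0.7529
β_Ellery = 0.00442 / 0.02788 = 0.1585
β_P = Σ w_i β_i = 0.12×1.5126 + 0.32×0.7267 + 0.12×2.0384 + 0.05×0.7529 + 0.39×0.1585 = 0.7581
E(R_P) = R_f + β_P × MRP = 0.80% + 0.7581 × 4.82% = 4.45%

4.45%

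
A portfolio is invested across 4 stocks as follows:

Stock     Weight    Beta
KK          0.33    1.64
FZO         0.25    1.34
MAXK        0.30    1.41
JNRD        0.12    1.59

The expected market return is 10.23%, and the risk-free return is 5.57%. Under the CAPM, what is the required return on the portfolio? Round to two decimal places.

β_P = Σ w_i β_i = 0.33×1.64 + 0.25×1.34 + 0.30×1.41 + 0.12×1.59 = 1.4900
MRP = 10.23% − 5.57% = 4.66%
E(R_P) = R_f + β_P × MRP = 5.57% + 1.4900 × 4.66% = 12.51%

12.51%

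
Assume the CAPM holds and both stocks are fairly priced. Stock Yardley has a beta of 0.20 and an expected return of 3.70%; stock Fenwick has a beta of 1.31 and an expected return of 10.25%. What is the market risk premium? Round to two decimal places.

5.90%

Both satisfy E(R) = R_f + β·MRP, so the slope of the SML is
MRP = (10.25% − 3.70%) / (1.31 − 0.20) = 6.55% / 1.11 = 5.9009%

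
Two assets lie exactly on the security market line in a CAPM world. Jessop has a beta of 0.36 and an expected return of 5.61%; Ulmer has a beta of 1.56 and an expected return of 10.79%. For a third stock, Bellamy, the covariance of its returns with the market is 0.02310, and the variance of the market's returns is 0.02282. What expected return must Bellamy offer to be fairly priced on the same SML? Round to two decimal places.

MRP = (10.79% − 5.61%) / (1.56 − 0.36) = 4.3167%
R_f = 5.61% − 0.36 × 4.3167% = 4.0560%
β_Bellamy = Cov / Var(R_m) = 0.02310 / 0.02282 = 1.0123
E(R_Bellamy) = R_f + β × MRP = 4.0560% + 1.0123 × 4.3167% = 8.43%

8.43%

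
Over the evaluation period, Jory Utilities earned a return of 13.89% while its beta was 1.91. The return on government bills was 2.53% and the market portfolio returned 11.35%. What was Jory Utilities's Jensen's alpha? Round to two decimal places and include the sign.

-5.49%

Market excess return = 11.35% − 2.53% = 8.82%
CAPM benchmark = R_f + β(R_m − R_f) = 2.53% + 1.91 × 8.82% = 19.3762%
α = actual − benchmark = 13.89% − 19.3762% = -5.49%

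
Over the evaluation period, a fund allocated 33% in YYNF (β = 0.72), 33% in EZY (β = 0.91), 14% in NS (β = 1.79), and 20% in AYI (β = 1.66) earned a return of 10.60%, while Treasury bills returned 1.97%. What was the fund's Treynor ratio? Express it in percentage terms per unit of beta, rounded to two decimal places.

7.70%

β_P = 0.33×0.72 + 0.33×0.91 + 0.14×1.79 + 0.20×1.66 = 1.1205
Treynor = (R_P − R_f) / β_P = (10.60% − 1.97%) / 1.1205 = 8.63% / 1.1205 = 7.70%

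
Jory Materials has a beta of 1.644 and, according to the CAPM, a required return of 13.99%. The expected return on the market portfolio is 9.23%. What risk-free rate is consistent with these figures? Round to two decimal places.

1.84%

E(R) = R_f + β(E(R_m) − R_f) = R_f(1 − β) + β·E(R_m)
13.99% = R_f × (1 − 1.644) + 1.644 × 9.23%
13.99% = R_f × -0.644 + 15.17412%
R_f = (13.99% − 15.17412%) / -0.644 = 1.84%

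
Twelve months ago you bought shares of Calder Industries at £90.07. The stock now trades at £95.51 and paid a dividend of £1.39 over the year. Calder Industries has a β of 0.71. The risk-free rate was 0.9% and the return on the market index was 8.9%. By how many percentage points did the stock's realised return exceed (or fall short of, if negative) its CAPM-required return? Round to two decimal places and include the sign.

Realised HPR = (P1 + D1 − P0) / P0 = (95.51 + 1.39 − 90.07) / 90.07 = 6.83 / 90.07 = 7.5830%
MRP = 8.9% − 0.9% = 8.00%
CAPM required = R_f + β·MRP = 0.9% + 0.71 × 8.0% = 6.5800%
α = realised − required = 7.5830% − 6.5800% = +1.00%

+1.00%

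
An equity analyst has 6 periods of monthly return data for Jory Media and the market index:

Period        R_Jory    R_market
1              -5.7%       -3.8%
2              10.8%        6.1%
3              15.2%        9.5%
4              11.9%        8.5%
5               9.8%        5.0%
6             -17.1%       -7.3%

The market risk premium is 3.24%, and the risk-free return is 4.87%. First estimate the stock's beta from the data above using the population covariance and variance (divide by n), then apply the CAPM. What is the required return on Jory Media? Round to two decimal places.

Mean R_i = (-5.7 + 10.8 + 15.2 + 11.9 + 9.8 − 17.1) / 6 = 4.1500%
Mean R_m = (-3.8 + 6.1 + 9.5 + 8.5 + 5.0 − 7.3) / 6 = 3.0000%
Σ(R_i − R̄_i)(R_m − R̄_m) = 432.2200  ⇒  Cov = 432.2200 / 6 = 72.0367
Σ(R_m − R̄_m)² = 238.4400  ⇒  Var(R_m) = 238.4400 / 6 = 39.7400
β = Cov / Var(R_m) = 72.0367 / 39.7400 = 1.8127
E(R) = R_f + β × MRP = 4.87% + 1.8127 × 3.24% = 10.74%

10.74%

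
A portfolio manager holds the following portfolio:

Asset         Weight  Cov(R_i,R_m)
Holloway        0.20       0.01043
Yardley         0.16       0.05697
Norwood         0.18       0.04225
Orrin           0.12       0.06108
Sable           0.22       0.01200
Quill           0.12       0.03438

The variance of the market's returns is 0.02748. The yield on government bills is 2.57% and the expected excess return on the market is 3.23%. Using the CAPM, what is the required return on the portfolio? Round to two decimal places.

6.44%

β_Holloway = 0.01043 / 0.02748 = 0.3795
β_Yardley = 0.05697 / 0.02748 = 2.0731
β_Norwood = 0.04225 / 0.02748 = 1.5375
β_Orrin = 0.06108 / 0.02748 = 2.2227
β_Sable = 0.01200 / 0.02748 = 0.4367
β_Quill = 0.03438 / 0.02748 = 1.2511
β_P = Σ w_i β_i = 0.20×0.3795 + 0.16×2.0731 + 0.18×1.5375 + 0.12×2.2227 + 0.22×0.4367 + 0.12×1.2511 = 1.1973
E(R_P) = R_f + β_P × MRP = 2.57% + 1.1973 × 3.23% = 6.44%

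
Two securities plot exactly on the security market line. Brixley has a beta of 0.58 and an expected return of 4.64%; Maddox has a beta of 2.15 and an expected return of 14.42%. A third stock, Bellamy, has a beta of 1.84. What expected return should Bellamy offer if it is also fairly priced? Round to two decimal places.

12.49%

MRP (SML slope) = (14.42% − 4.64%) / (2.15 − 0.58) = 9.78% / 1.57 = 6.2293%
R_f (intercept) = 4.64% − 0.58 × 6.2293% = 1.0270%
E(R_Bellamy) = R_f + β × MRP = 1.0270% + 1.84 × 6.2293% = 12.49%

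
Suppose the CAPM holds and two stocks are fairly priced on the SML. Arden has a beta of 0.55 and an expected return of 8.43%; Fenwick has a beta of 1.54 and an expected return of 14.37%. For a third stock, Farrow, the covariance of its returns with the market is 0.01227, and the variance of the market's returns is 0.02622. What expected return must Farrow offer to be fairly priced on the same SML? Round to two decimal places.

MRP = (14.37% − 8.43%) / (1.54 − 0.55) = 6.0000%
R_f = 8.43% − 0.55 × 6.0000% = 5.1300%
β_Farrow = Cov / Var(R_m) = 0.01227 / 0.02622 = 0.4680
E(R_Farrow) = R_f + β × MRP = 5.1300% + 0.4680 × 6.0000% = 7.94%

7.94%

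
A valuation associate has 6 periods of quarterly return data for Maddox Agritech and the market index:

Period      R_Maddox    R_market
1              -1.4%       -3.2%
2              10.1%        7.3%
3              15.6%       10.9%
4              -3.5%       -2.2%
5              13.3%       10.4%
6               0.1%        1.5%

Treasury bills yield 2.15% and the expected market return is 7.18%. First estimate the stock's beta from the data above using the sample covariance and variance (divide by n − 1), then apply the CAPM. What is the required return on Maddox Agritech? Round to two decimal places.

Mean R_i = (-1.4 + 10.1 + 15.6 − 3.5 + 13.3 + 0.1) / 6 = 5.7000%
Mean R_m = (-3.2 + 7.3 + 10.9 − 2.2 + 10.4 + 1.5) / 6 = 4.1167%
Σ(R_i − R̄_i)(R_m − R̄_m) = 253.6300  ⇒  Cov = 253.6300 / 5 = 50.7260
Σ(R_m − R̄_m)² = 195.9083  ⇒  Var(R_m) = 195.9083 / 5 = 39.1817
β = Cov / Var(R_m) = 50.7260 / 39.1817 = 1.2946
MRP = 7.18% − 2.15% = 5.03%
E(R) = R_f + β × MRP = 2.15% + 1.2946 × 5.03% = 8.66%

8.66%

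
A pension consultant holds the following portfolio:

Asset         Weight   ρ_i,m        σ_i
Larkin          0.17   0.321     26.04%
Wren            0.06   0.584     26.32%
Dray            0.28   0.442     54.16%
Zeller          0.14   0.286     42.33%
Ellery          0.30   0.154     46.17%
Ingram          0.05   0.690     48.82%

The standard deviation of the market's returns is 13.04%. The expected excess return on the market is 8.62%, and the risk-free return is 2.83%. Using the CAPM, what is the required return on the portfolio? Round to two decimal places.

12.45%

β_Larkin = 0.321 × 26.04% / 13.04% = 0.6410
β_Wren = 0.584 × 26.32% / 13.04% = 1.1787
β_Dray = 0.442 × 54.16% / 13.04% = 1.8358
β_Zeller = 0.286 × 42.33% / 13.04% = 0.9284
β_Ellery = 0.154 × 46.17% / 13.04% = 0.5453
β_Ingram = 0.690 × 48.82% / 13.04% = 2.5833
β_P = Σ w_i β_i = 0.17×0.6410 + 0.06×1.1787 + 0.28×1.8358 + 0.14×0.9284 + 0.30×0.5453 + 0.05×2.5833 = 1.1164
E(R_P) = R_f + β_P × MRP = 2.83% + 1.1164 × 8.62% = 12.45%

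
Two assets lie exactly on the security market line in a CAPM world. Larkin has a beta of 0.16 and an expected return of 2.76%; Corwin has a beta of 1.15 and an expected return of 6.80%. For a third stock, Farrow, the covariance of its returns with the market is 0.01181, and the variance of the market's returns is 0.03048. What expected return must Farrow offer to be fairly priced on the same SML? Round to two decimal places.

MRP = (6.80% − 2.76%) / (1.15 − 0.16) = 4.0808%
R_f = 2.76% − 0.16 × 4.0808% = 2.1071%
β_Farrow = Cov / Var(R_m) = 0.01181 / 0.03048 = 0.3875
E(R_Farrow) = R_f + β × MRP = 2.1071% + 0.3875 × 4.0808% = 3.69%

3.69%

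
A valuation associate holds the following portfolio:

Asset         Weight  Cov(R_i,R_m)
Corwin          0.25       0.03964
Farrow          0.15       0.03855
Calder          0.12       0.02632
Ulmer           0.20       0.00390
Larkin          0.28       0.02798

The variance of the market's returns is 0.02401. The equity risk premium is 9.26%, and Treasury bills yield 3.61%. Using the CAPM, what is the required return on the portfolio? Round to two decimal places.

β_Corwin = 0.03964 / 0.02401 = 1.6510
β_Farrow = 0.03855 / 0.02401 = 1.6056
β_Calder = 0.02632 / 0.02401 = 1.0962
β_Ulmer = 0.00390 / 0.02401 = 0.1624
β_Larkin = 0.02798 / 0.02401 = 1.1653
β_P = Σ w_i β_i = 0.25×1.6510 + 0.15×1.6056 + 0.12×1.0962 + 0.20×0.1624 + 0.28×1.1653 = 1.1439
E(R_P) = R_f + β_P × MRP = 3.61% + 1.1439 × 9.26% = 14.20%

14.20%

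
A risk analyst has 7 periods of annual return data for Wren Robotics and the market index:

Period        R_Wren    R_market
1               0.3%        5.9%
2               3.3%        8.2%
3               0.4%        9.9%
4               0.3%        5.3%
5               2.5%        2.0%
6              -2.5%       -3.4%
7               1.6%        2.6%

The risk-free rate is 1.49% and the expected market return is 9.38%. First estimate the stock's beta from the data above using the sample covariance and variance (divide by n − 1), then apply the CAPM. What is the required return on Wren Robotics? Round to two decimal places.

Mean R_i = (0.3 + 3.3 + 0.4 + 0.3 + 2.5 − 2.5 + 1.6) / 7 = 0.8429%
Mean R_m = (5.9 + 8.2 + 9.9 + 5.3 + 2.0 − 3.4 + 2.6) / 7 = 4.3571%
Σ(R_i − R̄_i)(R_m − R̄_m) = 26.3329  ⇒  Cov = 26.3329 / 6 = 4.3888
Σ(R_m − R̄_m)² = 117.5771  ⇒  Var(R_m) = 117.5771 / 6 = 19.5962
β = Cov / Var(R_m) = 4.3888 / 19.5962 = 0.2240
MRP = 9.38% − 1.49% = 7.89%
E(R) = R_f + β × MRP = 1.49% + 0.2240 × 7.89% = 3.26%

3.26%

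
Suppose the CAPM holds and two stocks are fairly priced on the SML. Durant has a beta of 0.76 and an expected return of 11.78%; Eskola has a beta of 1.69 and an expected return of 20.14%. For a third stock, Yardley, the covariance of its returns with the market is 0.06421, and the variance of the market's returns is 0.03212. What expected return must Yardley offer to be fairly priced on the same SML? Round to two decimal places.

MRP = (20.14% − 11.78%) / (1.69 − 0.76) = 8.9892%
R_f = 11.78% − 0.76 × 8.9892% = 4.9482%
β_Yardley = Cov / Var(R_m) = 0.06421 / 0.03212 = 1.9991
E(R_Yardley) = R_f + β × MRP = 4.9482% + 1.9991 × 8.9892% = 22.92%

22.92%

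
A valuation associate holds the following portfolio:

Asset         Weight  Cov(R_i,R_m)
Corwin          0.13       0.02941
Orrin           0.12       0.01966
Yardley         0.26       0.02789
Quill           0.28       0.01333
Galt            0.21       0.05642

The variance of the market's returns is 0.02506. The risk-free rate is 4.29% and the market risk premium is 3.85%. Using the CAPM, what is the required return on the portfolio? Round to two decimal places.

β_Corwin = 0.02941 / 0.02506 = 1.1736
β_Orrin = 0.01966 / 0.02506 = 0.7845
β_Yardley = 0.02789 / 0.02506 = 1.1129
β_Quill = 0.01333 / 0.02506 = 0.5319
β_Galt = 0.05642 / 0.02506 = 2.2514
β_P = Σ w_i β_i = 0.13×1.1736 + 0.12×0.7845 + 0.26×1.1129 + 0.28×0.5319 + 0.21×2.2514 = 1.1578
E(R_P) = R_f + β_P × MRP = 4.29% + 1.1578 × 3.85% = 8.75%

8.75%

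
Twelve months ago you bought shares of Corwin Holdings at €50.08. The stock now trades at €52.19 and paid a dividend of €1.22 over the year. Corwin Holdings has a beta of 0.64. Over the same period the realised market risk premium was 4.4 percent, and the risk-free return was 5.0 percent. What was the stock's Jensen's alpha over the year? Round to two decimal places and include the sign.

Realised HPR = (P1 + D1 − P0) / P0 = (52.19 + 1.22 − 50.08) / 50.08 = 3.33 / 50.08 = 6.6494%
CAPM required = R_f + β·MRP = 5.0% + 0.64 × 4.4% = 7.8160%
α = realised − required = 6.6494% − 7.8160% = -1.17%

-1.17%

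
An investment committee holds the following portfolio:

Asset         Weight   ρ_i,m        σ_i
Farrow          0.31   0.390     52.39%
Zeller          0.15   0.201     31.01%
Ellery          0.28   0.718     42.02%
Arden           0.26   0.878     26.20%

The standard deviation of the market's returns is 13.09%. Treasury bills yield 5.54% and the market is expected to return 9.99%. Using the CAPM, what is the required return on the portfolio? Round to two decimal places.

β_Farrow = 0.390 × 52.39% / 13.09% = 1.5609
β_Zeller = 0.201 × 31.01% / 13.09% = 0.4762
β_Ellery = 0.718 × 42.02% / 13.09% = 2.3048
β_Arden = 0.878 × 26.20% / 13.09% = 1.7573
β_P = Σ w_i β_i = 0.31×1.5609 + 0.15×0.4762 + 0.28×2.3048 + 0.26×1.7573 = 1.6576
MRP = 9.99% − 5.54% = 4.45%
E(R_P) = R_f + β_P × MRP = 5.54% + 1.6576 × 4.45% = 12.92%

12.92%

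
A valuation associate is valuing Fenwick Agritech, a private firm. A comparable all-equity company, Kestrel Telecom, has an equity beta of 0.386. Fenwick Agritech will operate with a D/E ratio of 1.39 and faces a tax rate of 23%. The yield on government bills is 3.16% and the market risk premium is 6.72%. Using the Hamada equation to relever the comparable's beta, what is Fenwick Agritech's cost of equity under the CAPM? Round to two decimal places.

β_L = β_U × [1 + (1 − t)(D/E)] = 0.386 × [1 + (1 − 0.23) × 1.39]
    = 0.386 × [1 + 0.77 × 1.39] = 0.386 × 2.0703 = 0.7991
E(R) = R_f + β_L × MRP = 3.16% + 0.7991 × 6.72% = 8.53%

8.53%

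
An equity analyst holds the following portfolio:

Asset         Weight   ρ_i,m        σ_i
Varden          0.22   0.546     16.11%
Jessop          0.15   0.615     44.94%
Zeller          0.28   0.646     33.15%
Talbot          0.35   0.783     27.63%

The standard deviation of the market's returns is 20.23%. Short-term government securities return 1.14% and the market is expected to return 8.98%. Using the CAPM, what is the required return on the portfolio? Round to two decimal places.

β_Varden = 0.546 × 16.11% / 20.23% = 0.4348
β_Jessop = 0.615 × 44.94% / 20.23% = 1.3662
β_Zeller = 0.646 × 33.15% / 20.23% = 1.0586
β_Talbot = 0.783 × 27.63% / 20.23% = 1.0694
β_P = Σ w_i β_i = 0.22×0.4348 + 0.15×1.3662 + 0.28×1.0586 + 0.35×1.0694 = 0.9713
MRP = 8.98% − 1.14% = 7.84%
E(R_P) = R_f + β_P × MRP = 1.14% + 0.9713 × 7.84% = 8.75%

8.75%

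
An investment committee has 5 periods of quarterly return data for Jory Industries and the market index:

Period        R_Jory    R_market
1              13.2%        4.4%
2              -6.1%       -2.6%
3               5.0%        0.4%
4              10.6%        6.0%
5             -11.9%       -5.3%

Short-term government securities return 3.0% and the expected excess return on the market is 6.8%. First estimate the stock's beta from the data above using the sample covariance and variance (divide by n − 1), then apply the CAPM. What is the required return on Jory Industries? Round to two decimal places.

Mean R_i = (13.2 − 6.1 + 5.0 + 10.6 − 11.9) / 5 = 2.1600%
Mean R_m = (4.4 − 2.6 + 0.4 + 6.0 − 5.3) / 5 = 0.5800%
Σ(R_i − R̄_i)(R_m − R̄_m) = 196.3460  ⇒  Cov = 196.3460 / 4 = 49.0865
Σ(R_m − R̄_m)² = 88.6880  ⇒  Var(R_m) = 88.6880 / 4 = 22.1720
β = Cov / Var(R_m) = 49.0865 / 22.1720 = 2.2139
E(R) = R_f + β × MRP = 3.0% + 2.2139 × 6.8% = 18.05%

18.05%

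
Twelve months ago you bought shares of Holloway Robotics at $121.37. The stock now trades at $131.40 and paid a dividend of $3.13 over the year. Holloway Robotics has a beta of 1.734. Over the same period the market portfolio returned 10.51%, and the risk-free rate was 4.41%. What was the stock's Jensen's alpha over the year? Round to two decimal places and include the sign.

-4.14%

Realised HPR = (P1 + D1 − P0) / P0 = (131.40 + 3.13 − 121.37) / 121.37 = 13.16 / 121.37 = 10.8429%
MRP = 10.51% − 4.41% = 6.10%
CAPM required = R_f + β·MRP = 4.41% + 1.734 × 6.10% = 14.98740%
α = realised − required = 10.8429% − 14.98740% = -4.14%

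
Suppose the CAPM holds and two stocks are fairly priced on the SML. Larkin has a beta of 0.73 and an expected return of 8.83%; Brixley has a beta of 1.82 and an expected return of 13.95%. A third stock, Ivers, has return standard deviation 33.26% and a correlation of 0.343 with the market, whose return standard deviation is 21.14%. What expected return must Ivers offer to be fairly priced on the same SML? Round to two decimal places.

MRP = (13.95% − 8.83%) / (1.82 − 0.73) = 4.6972%
R_f = 8.83% − 0.73 × 4.6972% = 5.4010%
β_Ivers = ρ·σ_i/σ_m = 0.343 × 33.26 / 21.14 = 0.5396
E(R_Ivers) = R_f + β × MRP = 5.4010% + 0.5396 × 4.6972% = 7.94%

7.94%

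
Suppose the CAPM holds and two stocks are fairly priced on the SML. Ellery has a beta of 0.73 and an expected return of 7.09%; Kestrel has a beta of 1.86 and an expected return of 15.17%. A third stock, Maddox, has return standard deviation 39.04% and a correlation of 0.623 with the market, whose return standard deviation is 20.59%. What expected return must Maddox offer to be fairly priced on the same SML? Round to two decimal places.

MRP = (15.17% − 7.09%) / (1.86 − 0.73) = 7.1504%
R_f = 7.09% − 0.73 × 7.1504% = 1.8702%
β_Maddox = ρ·σ_i/σ_m = 0.623 × 39.04 / 20.59 = 1.1812
E(R_Maddox) = R_f + β × MRP = 1.8702% + 1.1812 × 7.1504% = 10.32%

10.32%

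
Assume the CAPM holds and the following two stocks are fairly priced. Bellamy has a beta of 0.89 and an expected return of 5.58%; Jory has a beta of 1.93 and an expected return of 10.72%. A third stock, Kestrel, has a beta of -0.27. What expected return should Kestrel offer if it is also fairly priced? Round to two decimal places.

-0.15%

MRP (SML slope) = (10.72% − 5.58%) / (1.93 − 0.89) = 5.14% / 1.04 = 4.9423%
R_f (intercept) = 5.58% − 0.89 × 4.9423% = 1.1814%
E(R_Kestrel) = R_f + β × MRP = 1.1814% + -0.27 × 4.9423% = -0.15%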